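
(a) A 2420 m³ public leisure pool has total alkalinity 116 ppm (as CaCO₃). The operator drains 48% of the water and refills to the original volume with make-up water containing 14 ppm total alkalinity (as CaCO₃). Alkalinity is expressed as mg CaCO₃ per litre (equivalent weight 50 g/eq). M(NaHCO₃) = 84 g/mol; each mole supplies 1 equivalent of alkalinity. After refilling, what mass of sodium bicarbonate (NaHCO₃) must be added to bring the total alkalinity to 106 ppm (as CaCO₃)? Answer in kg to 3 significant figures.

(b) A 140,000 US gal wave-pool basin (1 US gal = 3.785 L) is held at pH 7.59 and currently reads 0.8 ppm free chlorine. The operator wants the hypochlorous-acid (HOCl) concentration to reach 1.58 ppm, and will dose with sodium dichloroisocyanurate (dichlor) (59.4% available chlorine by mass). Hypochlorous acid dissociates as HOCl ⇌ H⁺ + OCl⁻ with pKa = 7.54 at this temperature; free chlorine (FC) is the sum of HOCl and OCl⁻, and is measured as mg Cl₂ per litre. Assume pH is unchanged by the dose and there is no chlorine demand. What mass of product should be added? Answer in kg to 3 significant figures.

(a) 158 kg; (b) 2.28 kg

(a) Volume: 2420 m³ = 2,420,000 L.
(a) After draining 48% and refilling: 116 × 0.52 + 14 × 0.48 = 67.04 ppm.
(a) Deficit to target: 106 − 67.04 = 38.96 mg/L.
(a) As CaCO₃: 38.96 mg/L × 2,420,000 L = 94,280 g; ÷ 50 g/eq ÷ 1 = 1886 mol NaHCO₃.
(a) Mass: 1886 × 84 = 158,400 g.

(b) Volume: 140,000 US gal × 3.785 L/gal = 529,900 L.
(b) [OCl⁻]/[HOCl] = 10^(pH − pKa) = 10^(7.59 − 7.54) = 1.122; fraction as HOCl = 1/(1 + 1.122) = 0.4712.
(b) Free chlorine required for 1.58 ppm HOCl: 1.58 / 0.4712 = 3.353 ppm.
(b) FC to add: 3.353 − 0.8 = 2.553 mg/L as Cl₂.
(b) Cl₂ equivalent: 2.553 mg/L × 529,900 L = 1353 g.
(b) Product at 59.4% available Cl: 1353 / 0.594 = 2277 g.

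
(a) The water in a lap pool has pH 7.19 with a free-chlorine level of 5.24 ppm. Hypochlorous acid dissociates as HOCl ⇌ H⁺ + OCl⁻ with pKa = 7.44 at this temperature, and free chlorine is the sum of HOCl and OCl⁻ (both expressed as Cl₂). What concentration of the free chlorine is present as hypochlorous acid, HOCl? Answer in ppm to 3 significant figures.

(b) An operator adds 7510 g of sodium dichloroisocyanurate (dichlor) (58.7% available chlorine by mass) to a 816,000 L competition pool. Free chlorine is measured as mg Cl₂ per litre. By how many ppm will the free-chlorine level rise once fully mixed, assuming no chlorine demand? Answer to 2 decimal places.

(a) 3.35 ppm; (b) 5.40 ppm

(a) [OCl⁻]/[HOCl] = 10^(pH − pKa) = 10^(7.19 − 7.44) = 10^-0.25 = 0.5623.
(a) Fraction as HOCl = 1 / (1 + 0.5623) = 0.6401.
(a) HOCl = 0.6401 × 5.24 ppm = 3.354 ppm.

(b) Available chlorine delivered: 7510 g × 0.587 = 4408 g as Cl₂.
(b) Concentration rise: 4408 g / 816,000 L = 5.402 mg/L = 5.40 ppm.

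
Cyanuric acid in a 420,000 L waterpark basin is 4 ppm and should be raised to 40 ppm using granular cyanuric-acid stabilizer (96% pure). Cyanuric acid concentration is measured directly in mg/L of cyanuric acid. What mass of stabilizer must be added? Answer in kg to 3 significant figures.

15.8 kg

CYA to add: (40 − 4) = 36 mg/L × 420,000 L = 15,120 g cyanuric acid.
At 96% purity: 15,120 / 0.96 = 15,750 g product.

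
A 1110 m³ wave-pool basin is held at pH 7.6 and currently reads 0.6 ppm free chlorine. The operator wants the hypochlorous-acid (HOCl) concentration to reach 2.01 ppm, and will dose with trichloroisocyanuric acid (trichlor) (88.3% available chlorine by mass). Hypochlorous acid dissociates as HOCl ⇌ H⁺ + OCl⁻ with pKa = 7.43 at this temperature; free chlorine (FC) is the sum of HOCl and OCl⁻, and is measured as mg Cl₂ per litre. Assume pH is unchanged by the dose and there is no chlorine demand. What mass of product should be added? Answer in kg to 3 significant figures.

5.51 kg

Volume: 1110 m³ = 1,110,000 L.
[OCl⁻]/[HOCl] = 10^(pH − pKa) = 10^(7.6 − 7.43) = 1.479; fraction as HOCl = 1/(1 + 1.479) = 0.4034.
Free chlorine required for 2.01 ppm HOCl: 2.01 / 0.4034 = 4.983 ppm.
FC to add: 4.983 − 0.6 = 4.383 mg/L as Cl₂.
Cl₂ equivalent: 4.383 mg/L × 1,110,000 L = 4865 g.
Product at 88.3% available Cl: 4865 / 0.883 = 5510 g.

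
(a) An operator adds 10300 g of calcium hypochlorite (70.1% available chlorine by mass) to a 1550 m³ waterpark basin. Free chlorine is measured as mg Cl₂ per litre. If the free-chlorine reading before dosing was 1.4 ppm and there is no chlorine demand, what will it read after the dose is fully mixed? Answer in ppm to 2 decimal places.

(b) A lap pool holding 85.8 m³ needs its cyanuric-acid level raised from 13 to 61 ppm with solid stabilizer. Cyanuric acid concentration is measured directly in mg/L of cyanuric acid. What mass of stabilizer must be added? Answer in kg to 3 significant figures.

(a) Volume: 1550 m³ = 1,550,000 L.
(a) Available chlorine delivered: 10,300 g × 0.701 = 7220 g as Cl₂.
(a) Concentration rise: 7220 g / 1,550,000 L = 4.658 mg/L = 4.66 ppm.
(a) Final FC: 1.4 + 4.66 = 6.06 ppm.

(b) Volume: 85.8 m³ = 85,800 L.
(b) CYA to add: (61 − 13) = 48 mg/L × 85,800 L = 4118 g cyanuric acid.

(a) 6.06 ppm; (b) 4.12 kg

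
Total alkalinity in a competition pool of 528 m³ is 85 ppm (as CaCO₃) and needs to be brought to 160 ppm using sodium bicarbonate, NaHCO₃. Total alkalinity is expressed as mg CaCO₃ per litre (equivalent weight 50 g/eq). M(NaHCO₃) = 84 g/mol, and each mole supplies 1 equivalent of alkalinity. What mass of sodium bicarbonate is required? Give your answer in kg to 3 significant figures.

Volume: 528 m³ = 528,000 L.
Alkalinity to add: (160 − 85) = 75 mg/L as CaCO₃ × 528,000 L = 39,600 g as CaCO₃.
Equivalents: 39,600 g ÷ 50 g/eq = 792 eq.
NaHCO₃ supplies 1 eq per mole → 792 mol.
Mass: 792 mol × 84 g/mol = 66,530 g.

66.5 kg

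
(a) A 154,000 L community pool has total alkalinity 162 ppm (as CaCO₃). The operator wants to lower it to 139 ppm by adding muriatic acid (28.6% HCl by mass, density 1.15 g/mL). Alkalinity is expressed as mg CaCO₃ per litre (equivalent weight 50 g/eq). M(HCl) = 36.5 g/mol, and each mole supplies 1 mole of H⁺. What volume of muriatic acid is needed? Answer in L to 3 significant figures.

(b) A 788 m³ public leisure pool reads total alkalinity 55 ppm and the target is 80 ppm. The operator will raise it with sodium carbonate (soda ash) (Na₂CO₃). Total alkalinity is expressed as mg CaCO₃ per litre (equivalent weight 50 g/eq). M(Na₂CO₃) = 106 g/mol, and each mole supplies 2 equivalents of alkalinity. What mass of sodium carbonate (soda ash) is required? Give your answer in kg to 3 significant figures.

(a) Alkalinity to neutralize: (162 − 139) = 23 mg/L as CaCO₃ × 154,000 L = 3542 g as CaCO₃.
(a) Equivalents of H⁺ required: 3542 ÷ 50 g/eq = 70.84 eq = 70.84 mol HCl.
(a) Mass of HCl: 70.84 × 36.5 = 2586 g.
(a) Mass of 28.6% solution: 2586 / 0.286 = 9041 g.
(a) Volume: 9041 g ÷ 1.15 g/mL = 7862 mL.

(b) Volume: 788 m³ = 788,000 L.
(b) Alkalinity to add: (80 − 55) = 25 mg/L as CaCO₃ × 788,000 L = 19,700 g as CaCO₃.
(b) Equivalents: 19,700 g ÷ 50 g/eq = 394 eq.
(b) Each mole of Na₂CO₃ supplies 2 eq, so 394 / 2 = 197 mol.
(b) Mass: 197 mol × 106 g/mol = 20,880 g.

(a) 7.86 L; (b) 20.9 kg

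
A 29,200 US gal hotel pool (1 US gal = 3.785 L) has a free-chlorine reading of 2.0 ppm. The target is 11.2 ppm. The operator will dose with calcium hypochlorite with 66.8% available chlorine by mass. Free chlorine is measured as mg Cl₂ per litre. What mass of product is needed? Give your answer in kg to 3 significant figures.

Volume: 29,200 US gal × 3.785 L/gal = 110,522 L.
Chlorine deficit: 11.2 − 2.0 = 9.2 ppm = 9.2 mg/L as Cl₂.
Cl₂ equivalent needed: 9.2 mg/L × 110,522 L = 1,017,000 mg = 1017 g.
Product at 66.8% available chlorine: 1017 / 0.668 = 1522 g.

1.52 kg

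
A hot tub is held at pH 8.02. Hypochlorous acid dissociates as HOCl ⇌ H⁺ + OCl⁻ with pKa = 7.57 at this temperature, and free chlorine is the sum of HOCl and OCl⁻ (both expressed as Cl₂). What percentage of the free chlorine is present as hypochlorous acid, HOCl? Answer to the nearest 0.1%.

[OCl⁻]/[HOCl] = 10^(pH − pKa) = 10^(8.02 − 7.57) = 10^0.45 = 2.818.
Fraction as HOCl = 1 / (1 + 2.818) = 0.2619.

26.2%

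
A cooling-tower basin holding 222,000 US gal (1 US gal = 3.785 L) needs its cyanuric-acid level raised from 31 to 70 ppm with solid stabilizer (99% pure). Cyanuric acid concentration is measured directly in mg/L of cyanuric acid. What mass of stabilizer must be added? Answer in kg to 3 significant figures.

Volume: 222,000 US gal × 3.785 L/gal = 840,270 L.
CYA to add: (70 − 31) = 39 mg/L × 840,270 L = 32,770 g cyanuric acid.
At 99% purity: 32,770 / 0.99 = 33,100 g product.

33.1 kg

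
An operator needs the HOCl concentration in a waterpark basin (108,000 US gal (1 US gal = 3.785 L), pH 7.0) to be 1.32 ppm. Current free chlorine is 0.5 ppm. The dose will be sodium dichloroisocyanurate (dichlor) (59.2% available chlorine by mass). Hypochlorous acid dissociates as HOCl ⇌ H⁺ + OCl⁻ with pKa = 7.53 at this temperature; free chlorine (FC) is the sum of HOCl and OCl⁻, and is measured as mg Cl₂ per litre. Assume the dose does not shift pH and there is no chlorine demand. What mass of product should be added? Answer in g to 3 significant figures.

Volume: 108,000 US gal × 3.785 L/gal = 408,780 L.
[OCl⁻]/[HOCl] = 10^(pH − pKa) = 10^(7.0 − 7.53) = 0.2951; fraction as HOCl = 1/(1 + 0.2951) = 0.7721.
Free chlorine required for 1.32 ppm HOCl: 1.32 / 0.7721 = 1.71 ppm.
FC to add: 1.71 − 0.5 = 1.21 mg/L as Cl₂.
Cl₂ equivalent: 1.21 mg/L × 408,780 L = 494.4 g.
Product at 59.2% available Cl: 494.4 / 0.592 = 835.2 g.

835 g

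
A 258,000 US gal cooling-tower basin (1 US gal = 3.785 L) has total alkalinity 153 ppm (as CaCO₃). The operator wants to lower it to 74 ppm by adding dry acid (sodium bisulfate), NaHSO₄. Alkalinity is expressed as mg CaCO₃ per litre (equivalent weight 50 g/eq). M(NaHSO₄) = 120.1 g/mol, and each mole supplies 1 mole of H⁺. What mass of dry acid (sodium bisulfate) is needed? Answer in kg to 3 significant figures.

185 kg

Volume: 258,000 US gal × 3.785 L/gal = 976,530 L.
Alkalinity to neutralize: (153 − 74) = 79 mg/L as CaCO₃ × 976,530 L = 77,150 g as CaCO₃.
Equivalents of H⁺ required: 77,150 ÷ 50 g/eq = 1543 eq = 1543 mol NaHSO₄.
Mass of NaHSO₄: 1543 × 120.1 = 185,300 g.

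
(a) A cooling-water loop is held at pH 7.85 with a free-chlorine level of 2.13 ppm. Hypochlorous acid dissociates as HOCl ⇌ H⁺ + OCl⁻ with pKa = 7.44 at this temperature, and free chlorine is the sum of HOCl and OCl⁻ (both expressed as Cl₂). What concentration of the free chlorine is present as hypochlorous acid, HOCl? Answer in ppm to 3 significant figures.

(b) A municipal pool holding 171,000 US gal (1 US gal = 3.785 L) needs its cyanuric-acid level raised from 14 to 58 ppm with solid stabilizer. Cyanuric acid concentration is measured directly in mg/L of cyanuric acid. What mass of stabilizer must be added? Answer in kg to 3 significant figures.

(a) 0.597 ppm; (b) 28.5 kg

(a) [OCl⁻]/[HOCl] = 10^(pH − pKa) = 10^(7.85 − 7.44) = 10^0.41 = 2.57.
(a) Fraction as HOCl = 1 / (1 + 2.57) = 0.2801.
(a) HOCl = 0.2801 × 2.13 ppm = 0.5966 ppm.

(b) Volume: 171,000 US gal × 3.785 L/gal = 647,235 L.
(b) CYA to add: (58 − 14) = 44 mg/L × 647,235 L = 28,480 g cyanuric acid.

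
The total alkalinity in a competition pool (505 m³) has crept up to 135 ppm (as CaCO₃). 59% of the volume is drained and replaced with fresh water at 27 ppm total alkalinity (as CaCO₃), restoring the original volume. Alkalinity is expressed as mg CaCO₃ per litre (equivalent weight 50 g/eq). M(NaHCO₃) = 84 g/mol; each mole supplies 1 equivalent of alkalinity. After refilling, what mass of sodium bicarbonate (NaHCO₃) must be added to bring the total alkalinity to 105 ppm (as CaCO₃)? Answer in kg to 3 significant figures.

28.6 kg

Volume: 505 m³ = 505,000 L.
After draining 59% and refilling: 135 × 0.41 + 27 × 0.59 = 71.28 ppm.
Deficit to target: 105 − 71.28 = 33.72 mg/L.
As CaCO₃: 33.72 mg/L × 505,000 L = 17,030 g; ÷ 50 g/eq ÷ 1 = 340.6 mol NaHCO₃.
Mass: 340.6 × 84 = 28,610 g.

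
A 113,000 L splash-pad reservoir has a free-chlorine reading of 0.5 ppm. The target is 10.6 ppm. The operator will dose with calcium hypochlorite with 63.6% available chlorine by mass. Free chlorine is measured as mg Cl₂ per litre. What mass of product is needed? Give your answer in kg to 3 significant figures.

Chlorine deficit: 10.6 − 0.5 = 10.1 ppm = 10.1 mg/L as Cl₂.
Cl₂ equivalent needed: 10.1 mg/L × 113,000 L = 1,141,000 mg = 1141 g.
Product at 63.6% available chlorine: 1141 / 0.636 = 1794 g.

1.79 kg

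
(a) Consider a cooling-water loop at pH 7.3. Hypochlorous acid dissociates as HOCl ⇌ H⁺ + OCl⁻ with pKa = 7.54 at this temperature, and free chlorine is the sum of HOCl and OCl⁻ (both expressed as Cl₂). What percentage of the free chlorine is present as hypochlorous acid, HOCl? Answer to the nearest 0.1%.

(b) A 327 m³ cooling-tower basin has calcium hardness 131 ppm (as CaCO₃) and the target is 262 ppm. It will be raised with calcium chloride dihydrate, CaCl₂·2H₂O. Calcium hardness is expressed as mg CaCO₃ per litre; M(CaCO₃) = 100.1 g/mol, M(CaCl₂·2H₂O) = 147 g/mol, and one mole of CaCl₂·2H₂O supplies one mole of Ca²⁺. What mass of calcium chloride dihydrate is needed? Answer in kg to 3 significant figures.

(a) 63.5%; (b) 62.9 kg

(a) [OCl⁻]/[HOCl] = 10^(pH − pKa) = 10^(7.3 − 7.54) = 10^-0.24 = 0.5754.
(a) Fraction as HOCl = 1 / (1 + 0.5754) = 0.6347.

(b) Volume: 327 m³ = 327,000 L.
(b) Hardness to add: (262 − 131) = 131 mg/L as CaCO₃ × 327,000 L = 42,840 g as CaCO₃.
(b) Moles of Ca²⁺ (1 mol Ca²⁺ ≡ 1 mol CaCO₃): 42,840 / 100.1 g/mol = 427.9 mol.
(b) Mass of CaCl₂·2H₂O: 427.9 × 147 = 62,910 g.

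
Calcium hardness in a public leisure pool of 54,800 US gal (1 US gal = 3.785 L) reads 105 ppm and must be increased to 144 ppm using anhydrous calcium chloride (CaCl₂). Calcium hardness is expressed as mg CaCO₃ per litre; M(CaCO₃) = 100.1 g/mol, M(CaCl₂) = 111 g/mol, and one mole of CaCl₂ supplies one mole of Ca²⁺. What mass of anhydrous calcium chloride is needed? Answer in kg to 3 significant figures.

Volume: 54,800 US gal × 3.785 L/gal = 207,418 L.
Hardness to add: (144 − 105) = 39 mg/L as CaCO₃ × 207,418 L = 8089 g as CaCO₃.
Moles of Ca²⁺ (1 mol Ca²⁺ ≡ 1 mol CaCO₃): 8089 / 100.1 g/mol = 80.81 mol.
Mass of CaCl₂: 80.81 × 111 = 8970 g.

8.97 kg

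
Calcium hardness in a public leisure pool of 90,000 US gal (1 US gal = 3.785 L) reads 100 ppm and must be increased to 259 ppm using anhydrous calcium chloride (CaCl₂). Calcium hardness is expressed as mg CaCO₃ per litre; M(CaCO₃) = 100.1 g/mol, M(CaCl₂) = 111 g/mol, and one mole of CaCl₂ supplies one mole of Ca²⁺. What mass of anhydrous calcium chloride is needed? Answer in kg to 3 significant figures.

60.1 kg

Volume: 90,000 US gal × 3.785 L/gal = 340,650 L.
Hardness to add: (259 − 100) = 159 mg/L as CaCO₃ × 340,650 L = 54,160 g as CaCO₃.
Moles of Ca²⁺ (1 mol Ca²⁺ ≡ 1 mol CaCO₃): 54,160 / 100.1 g/mol = 541.1 mol.
Mass of CaCl₂: 541.1 × 111 = 60,060 g.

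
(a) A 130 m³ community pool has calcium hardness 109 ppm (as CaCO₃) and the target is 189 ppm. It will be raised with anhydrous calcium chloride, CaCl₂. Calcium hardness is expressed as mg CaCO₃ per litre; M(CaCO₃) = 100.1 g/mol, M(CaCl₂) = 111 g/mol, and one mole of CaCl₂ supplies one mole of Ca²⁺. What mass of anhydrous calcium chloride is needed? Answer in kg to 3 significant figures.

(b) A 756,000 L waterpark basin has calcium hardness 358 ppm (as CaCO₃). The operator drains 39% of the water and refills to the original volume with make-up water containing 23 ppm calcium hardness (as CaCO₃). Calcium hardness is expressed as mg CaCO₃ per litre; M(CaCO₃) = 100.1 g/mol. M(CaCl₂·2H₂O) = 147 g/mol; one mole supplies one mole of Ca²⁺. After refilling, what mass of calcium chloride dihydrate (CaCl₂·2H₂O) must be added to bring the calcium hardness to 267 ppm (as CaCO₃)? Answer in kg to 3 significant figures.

(a) 11.5 kg; (b) 44.0 kg

(a) Volume: 130 m³ = 130,000 L.
(a) Hardness to add: (189 − 109) = 80 mg/L as CaCO₃ × 130,000 L = 10,400 g as CaCO₃.
(a) Moles of Ca²⁺ (1 mol Ca²⁺ ≡ 1 mol CaCO₃): 10,400 / 100.1 g/mol = 103.9 mol.
(a) Mass of CaCl₂: 103.9 × 111 = 11,530 g.

(b) After draining 39% and refilling: 358 × 0.61 + 23 × 0.39 = 227.35 ppm.
(b) Deficit to target: 267 − 227.35 = 39.65 mg/L.
(b) As CaCO₃: 39.65 mg/L × 756,000 L = 29,980 g; ÷ 100.1 = 299.5 mol Ca²⁺.
(b) Mass: 299.5 × 147 = 44,020 g.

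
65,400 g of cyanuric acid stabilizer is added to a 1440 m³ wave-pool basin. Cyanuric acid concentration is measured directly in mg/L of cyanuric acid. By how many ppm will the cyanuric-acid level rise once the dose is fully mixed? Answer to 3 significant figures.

45.4 ppm

Volume: 1440 m³ = 1,440,000 L.
Rise: 65,400 g / 1,440,000 L × 1000 = 45.42 mg/L.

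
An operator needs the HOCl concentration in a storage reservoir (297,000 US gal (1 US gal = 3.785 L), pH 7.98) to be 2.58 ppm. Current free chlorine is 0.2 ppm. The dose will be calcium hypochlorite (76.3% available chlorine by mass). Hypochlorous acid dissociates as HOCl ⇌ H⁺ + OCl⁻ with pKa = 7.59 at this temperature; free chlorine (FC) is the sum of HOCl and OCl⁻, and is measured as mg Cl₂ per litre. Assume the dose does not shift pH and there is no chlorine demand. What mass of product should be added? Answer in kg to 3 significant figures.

Volume: 297,000 US gal × 3.785 L/gal = 1,124,145 L.
[OCl⁻]/[HOCl] = 10^(pH − pKa) = 10^(7.98 − 7.59) = 2.455; fraction as HOCl = 1/(1 + 2.455) = 0.2895.
Free chlorine required for 2.58 ppm HOCl: 2.58 / 0.2895 = 8.913 ppm.
FC to add: 8.913 − 0.2 = 8.713 mg/L as Cl₂.
Cl₂ equivalent: 8.713 mg/L × 1,124,145 L = 9795 g.
Product at 76.3% available Cl: 9795 / 0.763 = 12,840 g.

12.8 kg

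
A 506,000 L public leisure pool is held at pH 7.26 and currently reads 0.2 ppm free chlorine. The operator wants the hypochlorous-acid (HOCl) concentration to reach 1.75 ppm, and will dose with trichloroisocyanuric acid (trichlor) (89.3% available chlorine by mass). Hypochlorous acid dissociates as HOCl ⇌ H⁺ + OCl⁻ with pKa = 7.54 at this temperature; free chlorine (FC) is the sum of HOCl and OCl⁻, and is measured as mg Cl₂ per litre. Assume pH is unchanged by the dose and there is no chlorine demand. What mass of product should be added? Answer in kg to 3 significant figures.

[OCl⁻]/[HOCl] = 10^(pH − pKa) = 10^(7.26 − 7.54) = 0.5248; fraction as HOCl = 1/(1 + 0.5248) = 0.6558.
Free chlorine required for 1.75 ppm HOCl: 1.75 / 0.6558 = 2.668 ppm.
FC to add: 2.668 − 0.2 = 2.468 mg/L as Cl₂.
Cl₂ equivalent: 2.468 mg/L × 506,000 L = 1249 g.
Product at 89.3% available Cl: 1249 / 0.893 = 1399 g.

1.40 kg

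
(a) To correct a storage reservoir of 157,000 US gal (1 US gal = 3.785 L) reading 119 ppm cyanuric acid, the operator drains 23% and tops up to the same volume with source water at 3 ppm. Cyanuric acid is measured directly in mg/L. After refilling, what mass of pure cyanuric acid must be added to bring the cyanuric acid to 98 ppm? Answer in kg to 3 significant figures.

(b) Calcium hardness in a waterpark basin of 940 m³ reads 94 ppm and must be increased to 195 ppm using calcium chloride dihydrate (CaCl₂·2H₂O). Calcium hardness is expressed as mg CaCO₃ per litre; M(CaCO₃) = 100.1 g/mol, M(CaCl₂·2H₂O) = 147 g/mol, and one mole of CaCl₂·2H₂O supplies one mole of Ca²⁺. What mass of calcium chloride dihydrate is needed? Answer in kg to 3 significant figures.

(a) 3.38 kg; (b) 139 kg

(a) Volume: 157,000 US gal × 3.785 L/gal = 594,245 L.
(a) After draining 23% and refilling: 119 × 0.77 + 3 × 0.23 = 92.32 ppm.
(a) Deficit to target: 98 − 92.32 = 5.68 mg/L.
(a) Mass: 5.68 mg/L × 594,245 L = 3375 g cyanuric acid.

(b) Volume: 940 m³ = 940,000 L.
(b) Hardness to add: (195 − 94) = 101 mg/L as CaCO₃ × 940,000 L = 94,940 g as CaCO₃.
(b) Moles of Ca²⁺ (1 mol Ca²⁺ ≡ 1 mol CaCO₃): 94,940 / 100.1 g/mol = 948.5 mol.
(b) Mass of CaCl₂·2H₂O: 948.5 × 147 = 139,400 g.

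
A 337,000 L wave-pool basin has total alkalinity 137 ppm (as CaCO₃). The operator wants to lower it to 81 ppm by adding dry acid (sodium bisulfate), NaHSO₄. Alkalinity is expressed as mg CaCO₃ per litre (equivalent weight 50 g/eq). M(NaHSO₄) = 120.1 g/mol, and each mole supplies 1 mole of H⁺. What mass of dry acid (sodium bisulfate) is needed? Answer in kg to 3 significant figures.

45.3 kg

Alkalinity to neutralize: (137 − 81) = 56 mg/L as CaCO₃ × 337,000 L = 18,870 g as CaCO₃.
Equivalents of H⁺ required: 18,870 ÷ 50 g/eq = 377.4 eq = 377.4 mol NaHSO₄.
Mass of NaHSO₄: 377.4 × 120.1 = 45,330 g.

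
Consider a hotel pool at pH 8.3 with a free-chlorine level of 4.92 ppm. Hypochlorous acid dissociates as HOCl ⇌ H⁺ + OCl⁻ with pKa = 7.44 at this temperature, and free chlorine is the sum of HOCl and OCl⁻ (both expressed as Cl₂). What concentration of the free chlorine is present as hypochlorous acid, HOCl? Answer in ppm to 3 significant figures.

[OCl⁻]/[HOCl] = 10^(pH − pKa) = 10^(8.3 − 7.44) = 10^0.86 = 7.244.
Fraction as HOCl = 1 / (1 + 7.244) = 0.1213.
HOCl = 0.1213 × 4.92 ppm = 0.5968 ppm.

0.597 ppm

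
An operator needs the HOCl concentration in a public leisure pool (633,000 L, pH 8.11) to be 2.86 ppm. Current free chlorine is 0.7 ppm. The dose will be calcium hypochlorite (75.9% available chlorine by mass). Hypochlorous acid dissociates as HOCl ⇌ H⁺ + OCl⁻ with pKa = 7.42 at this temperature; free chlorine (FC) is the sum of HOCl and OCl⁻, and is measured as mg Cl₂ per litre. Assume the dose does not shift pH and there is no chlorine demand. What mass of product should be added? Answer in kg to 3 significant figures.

[OCl⁻]/[HOCl] = 10^(pH − pKa) = 10^(8.11 − 7.42) = 4.898; fraction as HOCl = 1/(1 + 4.898) = 0.1696.
Free chlorine required for 2.86 ppm HOCl: 2.86 / 0.1696 = 16.87 ppm.
FC to add: 16.87 − 0.7 = 16.17 mg/L as Cl₂.
Cl₂ equivalent: 16.17 mg/L × 633,000 L = 10,230 g.
Product at 75.9% available Cl: 10,230 / 0.759 = 13,480 g.

13.5 kg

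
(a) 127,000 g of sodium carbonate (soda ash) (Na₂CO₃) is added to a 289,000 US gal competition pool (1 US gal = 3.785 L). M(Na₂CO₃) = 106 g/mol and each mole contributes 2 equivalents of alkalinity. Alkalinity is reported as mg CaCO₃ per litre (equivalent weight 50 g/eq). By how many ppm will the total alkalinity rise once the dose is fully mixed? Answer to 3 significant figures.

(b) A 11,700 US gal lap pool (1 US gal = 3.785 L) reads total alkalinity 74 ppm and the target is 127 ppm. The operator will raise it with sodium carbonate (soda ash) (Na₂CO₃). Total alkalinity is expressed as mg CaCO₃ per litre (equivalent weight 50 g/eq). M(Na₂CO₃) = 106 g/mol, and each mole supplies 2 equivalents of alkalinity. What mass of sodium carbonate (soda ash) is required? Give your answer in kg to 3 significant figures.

(a) Volume: 289,000 US gal × 3.785 L/gal = 1,093,865 L.
(a) Moles of Na₂CO₃: 127,000 g ÷ 106 g/mol = 1198 mol → 2396 eq of alkalinity.
(a) As CaCO₃: 2396 eq × 50 g/eq = 119,800 g.
(a) Rise: 119,800 g / 1,093,865 L × 1000 = 109.5 mg/L.

(b) Volume: 11,700 US gal × 3.785 L/gal = 44,284 L.
(b) Alkalinity to add: (127 − 74) = 53 mg/L as CaCO₃ × 44,284 L = 2347 g as CaCO₃.
(b) Equivalents: 2347 g ÷ 50 g/eq = 46.94 eq.
(b) Each mole of Na₂CO₃ supplies 2 eq, so 46.94 / 2 = 23.47 mol.
(b) Mass: 23.47 mol × 106 g/mol = 2488 g.

(a) 110 ppm; (b) 2.49 kg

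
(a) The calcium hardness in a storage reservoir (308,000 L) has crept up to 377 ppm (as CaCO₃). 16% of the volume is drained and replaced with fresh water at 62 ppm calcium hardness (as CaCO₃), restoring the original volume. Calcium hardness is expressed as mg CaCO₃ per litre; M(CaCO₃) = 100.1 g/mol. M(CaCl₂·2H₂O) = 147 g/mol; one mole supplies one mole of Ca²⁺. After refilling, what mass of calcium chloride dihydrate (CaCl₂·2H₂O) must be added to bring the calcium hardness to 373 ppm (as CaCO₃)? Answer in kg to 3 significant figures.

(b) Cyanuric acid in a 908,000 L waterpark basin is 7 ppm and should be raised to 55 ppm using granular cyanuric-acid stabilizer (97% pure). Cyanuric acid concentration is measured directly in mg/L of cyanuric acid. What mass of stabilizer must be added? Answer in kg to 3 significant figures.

(a) After draining 16% and refilling: 377 × 0.84 + 62 × 0.16 = 326.6 ppm.
(a) Deficit to target: 373 − 326.6 = 46.4 mg/L.
(a) As CaCO₃: 46.4 mg/L × 308,000 L = 14,290 g; ÷ 100.1 = 142.8 mol Ca²⁺.
(a) Mass: 142.8 × 147 = 20,990 g.

(b) CYA to add: (55 − 7) = 48 mg/L × 908,000 L = 43,580 g cyanuric acid.
(b) At 97% purity: 43,580 / 0.97 = 44,930 g product.

(a) 21.0 kg; (b) 44.9 kg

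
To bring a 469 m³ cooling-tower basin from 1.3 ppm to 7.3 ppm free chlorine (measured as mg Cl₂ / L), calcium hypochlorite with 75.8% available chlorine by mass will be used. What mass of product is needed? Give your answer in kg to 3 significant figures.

3.71 kg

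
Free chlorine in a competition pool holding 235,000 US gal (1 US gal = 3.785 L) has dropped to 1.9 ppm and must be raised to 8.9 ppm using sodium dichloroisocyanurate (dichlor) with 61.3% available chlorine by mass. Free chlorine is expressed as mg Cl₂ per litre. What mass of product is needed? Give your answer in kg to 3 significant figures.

Volume: 235,000 US gal × 3.785 L/gal = 889,475 L.
Chlorine deficit: 8.9 − 1.9 = 7 ppm = 7 mg/L as Cl₂.
Cl₂ equivalent needed: 7 mg/L × 889,475 L = 6,226,000 mg = 6226 g.
Product at 61.3% available chlorine: 6226 / 0.613 = 10,160 g.

10.2 kg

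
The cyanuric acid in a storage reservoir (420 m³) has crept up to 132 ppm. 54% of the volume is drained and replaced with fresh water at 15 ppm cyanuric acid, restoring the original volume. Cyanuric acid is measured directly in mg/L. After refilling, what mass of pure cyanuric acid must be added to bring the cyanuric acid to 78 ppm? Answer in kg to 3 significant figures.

Volume: 420 m³ = 420,000 L.
After draining 54% and refilling: 132 × 0.46 + 15 × 0.54 = 68.82 ppm.
Deficit to target: 78 − 68.82 = 9.18 mg/L.
Mass: 9.18 mg/L × 420,000 L = 3856 g cyanuric acid.

3.86 kg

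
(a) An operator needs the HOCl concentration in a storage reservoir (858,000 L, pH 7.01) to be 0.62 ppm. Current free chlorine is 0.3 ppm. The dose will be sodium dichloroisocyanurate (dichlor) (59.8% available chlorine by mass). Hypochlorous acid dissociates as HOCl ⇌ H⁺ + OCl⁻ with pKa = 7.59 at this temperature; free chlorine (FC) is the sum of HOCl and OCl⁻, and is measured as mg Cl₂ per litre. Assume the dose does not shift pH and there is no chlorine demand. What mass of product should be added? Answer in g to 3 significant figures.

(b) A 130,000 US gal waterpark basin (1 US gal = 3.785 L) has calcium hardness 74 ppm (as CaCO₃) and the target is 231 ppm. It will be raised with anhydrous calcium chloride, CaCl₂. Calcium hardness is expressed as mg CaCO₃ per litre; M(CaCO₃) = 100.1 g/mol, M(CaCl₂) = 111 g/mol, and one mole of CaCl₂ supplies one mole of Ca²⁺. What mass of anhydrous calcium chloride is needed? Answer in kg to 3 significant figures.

(a) 693 g; (b) 85.7 kg

(a) [OCl⁻]/[HOCl] = 10^(pH − pKa) = 10^(7.01 − 7.59) = 0.263; fraction as HOCl = 1/(1 + 0.263) = 0.7917.
(a) Free chlorine required for 0.62 ppm HOCl: 0.62 / 0.7917 = 0.7831 ppm.
(a) FC to add: 0.7831 − 0.3 = 0.4831 mg/L as Cl₂.
(a) Cl₂ equivalent: 0.4831 mg/L × 858,000 L = 414.5 g.
(a) Product at 59.8% available Cl: 414.5 / 0.598 = 693.1 g.

(b) Volume: 130,000 US gal × 3.785 L/gal = 492,050 L.
(b) Hardness to add: (231 − 74) = 157 mg/L as CaCO₃ × 492,050 L = 77,250 g as CaCO₃.
(b) Moles of Ca²⁺ (1 mol Ca²⁺ ≡ 1 mol CaCO₃): 77,250 / 100.1 g/mol = 771.7 mol.
(b) Mass of CaCl₂: 771.7 × 111 = 85,660 g.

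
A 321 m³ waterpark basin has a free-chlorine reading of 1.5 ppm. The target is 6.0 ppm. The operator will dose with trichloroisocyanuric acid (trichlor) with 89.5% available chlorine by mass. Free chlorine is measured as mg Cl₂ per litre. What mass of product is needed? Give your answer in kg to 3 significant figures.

1.61 kg

Volume: 321 m³ = 321,000 L.
Chlorine deficit: 6.0 − 1.5 = 4.5 ppm = 4.5 mg/L as Cl₂.
Cl₂ equivalent needed: 4.5 mg/L × 321,000 L = 1,444,000 mg = 1444 g.
Product at 89.5% available chlorine: 1444 / 0.895 = 1614 g.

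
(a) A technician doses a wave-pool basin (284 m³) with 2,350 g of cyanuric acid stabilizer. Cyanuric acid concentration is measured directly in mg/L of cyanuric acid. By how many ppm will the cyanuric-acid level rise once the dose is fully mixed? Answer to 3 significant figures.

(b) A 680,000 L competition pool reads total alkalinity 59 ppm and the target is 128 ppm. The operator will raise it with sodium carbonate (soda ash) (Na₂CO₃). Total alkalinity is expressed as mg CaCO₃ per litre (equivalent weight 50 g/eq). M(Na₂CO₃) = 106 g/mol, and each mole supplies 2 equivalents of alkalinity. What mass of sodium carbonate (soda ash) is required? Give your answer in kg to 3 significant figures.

(a) 8.27 ppm; (b) 49.7 kg

(a) Volume: 284 m³ = 284,000 L.
(a) Rise: 2,350 g / 284,000 L × 1000 = 8.275 mg/L.

(b) Alkalinity to add: (128 − 59) = 69 mg/L as CaCO₃ × 680,000 L = 46,920 g as CaCO₃.
(b) Equivalents: 46,920 g ÷ 50 g/eq = 938.4 eq.
(b) Each mole of Na₂CO₃ supplies 2 eq, so 938.4 / 2 = 469.2 mol.
(b) Mass: 469.2 mol × 106 g/mol = 49,740 g.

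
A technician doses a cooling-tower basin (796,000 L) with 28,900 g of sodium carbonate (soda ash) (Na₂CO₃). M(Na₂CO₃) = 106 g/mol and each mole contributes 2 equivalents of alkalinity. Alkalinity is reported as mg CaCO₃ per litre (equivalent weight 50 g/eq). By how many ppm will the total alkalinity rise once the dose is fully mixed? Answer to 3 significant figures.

34.3 ppm

Moles of Na₂CO₃: 28,900 g ÷ 106 g/mol = 272.6 mol → 545.3 eq of alkalinity.
As CaCO₃: 545.3 eq × 50 g/eq = 27,260 g.
Rise: 27,260 g / 796,000 L × 1000 = 34.25 mg/L.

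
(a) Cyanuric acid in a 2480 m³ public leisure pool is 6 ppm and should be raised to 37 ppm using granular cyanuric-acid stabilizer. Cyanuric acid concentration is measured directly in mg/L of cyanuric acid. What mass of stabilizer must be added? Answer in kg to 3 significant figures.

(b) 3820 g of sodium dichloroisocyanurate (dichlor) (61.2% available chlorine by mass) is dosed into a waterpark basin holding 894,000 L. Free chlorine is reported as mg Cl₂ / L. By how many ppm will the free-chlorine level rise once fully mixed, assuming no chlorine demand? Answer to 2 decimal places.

(a) Volume: 2480 m³ = 2,480,000 L.
(a) CYA to add: (37 − 6) = 31 mg/L × 2,480,000 L = 76,880 g cyanuric acid.

(b) Available chlorine delivered: 3820 g × 0.612 = 2338 g as Cl₂.
(b) Concentration rise: 2338 g / 894,000 L = 2.615 mg/L = 2.62 ppm.

(a) 76.9 kg; (b) 2.62 ppm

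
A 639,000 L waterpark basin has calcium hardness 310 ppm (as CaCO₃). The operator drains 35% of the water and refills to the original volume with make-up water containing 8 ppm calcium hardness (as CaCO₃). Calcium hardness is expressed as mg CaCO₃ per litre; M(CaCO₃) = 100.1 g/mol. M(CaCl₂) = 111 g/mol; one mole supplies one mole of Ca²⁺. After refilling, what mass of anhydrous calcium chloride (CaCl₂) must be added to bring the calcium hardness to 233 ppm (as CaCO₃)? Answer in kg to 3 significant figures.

After draining 35% and refilling: 310 × 0.65 + 8 × 0.35 = 204.3 ppm.
Deficit to target: 233 − 204.3 = 28.7 mg/L.
As CaCO₃: 28.7 mg/L × 639,000 L = 18,340 g; ÷ 100.1 = 183.2 mol Ca²⁺.
Mass: 183.2 × 111 = 20,340 g.

20.3 kg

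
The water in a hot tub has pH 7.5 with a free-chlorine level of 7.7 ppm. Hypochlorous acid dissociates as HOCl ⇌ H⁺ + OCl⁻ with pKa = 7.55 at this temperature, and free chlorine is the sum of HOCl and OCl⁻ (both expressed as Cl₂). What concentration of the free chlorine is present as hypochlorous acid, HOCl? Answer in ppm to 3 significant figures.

[OCl⁻]/[HOCl] = 10^(pH − pKa) = 10^(7.5 − 7.55) = 10^-0.05 = 0.8913.
Fraction as HOCl = 1 / (1 + 0.8913) = 0.5288.
HOCl = 0.5288 × 7.7 ppm = 4.071 ppm.

4.07 ppm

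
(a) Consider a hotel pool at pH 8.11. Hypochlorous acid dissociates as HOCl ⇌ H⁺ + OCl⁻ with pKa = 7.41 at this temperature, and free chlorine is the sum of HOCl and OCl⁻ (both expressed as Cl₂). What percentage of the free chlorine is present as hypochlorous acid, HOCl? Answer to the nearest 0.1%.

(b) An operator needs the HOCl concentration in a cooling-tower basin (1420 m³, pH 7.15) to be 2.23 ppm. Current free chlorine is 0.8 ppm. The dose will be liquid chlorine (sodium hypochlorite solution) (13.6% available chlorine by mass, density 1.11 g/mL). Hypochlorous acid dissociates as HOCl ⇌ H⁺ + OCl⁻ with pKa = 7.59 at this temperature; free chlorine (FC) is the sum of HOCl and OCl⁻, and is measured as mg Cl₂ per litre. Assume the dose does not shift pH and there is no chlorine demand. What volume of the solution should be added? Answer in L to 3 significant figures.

(a) [OCl⁻]/[HOCl] = 10^(pH − pKa) = 10^(8.11 − 7.41) = 10^0.70 = 5.012.
(a) Fraction as HOCl = 1 / (1 + 5.012) = 0.1663.

(b) Volume: 1420 m³ = 1,420,000 L.
(b) [OCl⁻]/[HOCl] = 10^(pH − pKa) = 10^(7.15 − 7.59) = 0.3631; fraction as HOCl = 1/(1 + 0.3631) = 0.7336.
(b) Free chlorine required for 2.23 ppm HOCl: 2.23 / 0.7336 = 3.04 ppm.
(b) FC to add: 3.04 − 0.8 = 2.24 mg/L as Cl₂.
(b) Cl₂ equivalent: 2.24 mg/L × 1,420,000 L = 3180 g.
(b) Product at 13.6% available Cl: 3180 / 0.136 = 23,380 g.
(b) Volume: 23,380 g ÷ 1.11 g/mL = 21,070 mL.

(a) 16.6%; (b) 21.1 L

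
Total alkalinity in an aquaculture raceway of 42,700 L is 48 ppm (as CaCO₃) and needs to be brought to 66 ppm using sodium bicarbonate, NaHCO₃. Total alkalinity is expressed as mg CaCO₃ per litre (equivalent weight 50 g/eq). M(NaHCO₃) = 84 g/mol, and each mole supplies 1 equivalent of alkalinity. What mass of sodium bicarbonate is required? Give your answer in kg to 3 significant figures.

1.29 kg

Alkalinity to add: (66 − 48) = 18 mg/L as CaCO₃ × 42,700 L = 768.6 g as CaCO₃.
Equivalents: 768.6 g ÷ 50 g/eq = 15.37 eq.
NaHCO₃ supplies 1 eq per mole → 15.37 mol.
Mass: 15.37 mol × 84 g/mol = 1291 g.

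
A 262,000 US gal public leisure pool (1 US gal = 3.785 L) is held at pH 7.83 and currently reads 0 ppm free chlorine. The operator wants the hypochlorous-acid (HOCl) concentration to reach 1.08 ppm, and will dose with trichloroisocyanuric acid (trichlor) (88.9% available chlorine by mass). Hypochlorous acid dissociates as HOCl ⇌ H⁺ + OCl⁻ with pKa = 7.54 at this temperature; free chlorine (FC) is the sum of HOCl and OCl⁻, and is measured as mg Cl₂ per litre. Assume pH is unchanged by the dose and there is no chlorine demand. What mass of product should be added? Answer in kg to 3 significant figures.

Volume: 262,000 US gal × 3.785 L/gal = 991,670 L.
[OCl⁻]/[HOCl] = 10^(pH − pKa) = 10^(7.83 − 7.54) = 1.95; fraction as HOCl = 1/(1 + 1.95) = 0.339.
Free chlorine required for 1.08 ppm HOCl: 1.08 / 0.339 = 3.186 ppm.
FC to add: 3.186 − 0 = 3.186 mg/L as Cl₂.
Cl₂ equivalent: 3.186 mg/L × 991,670 L = 3159 g.
Product at 88.9% available Cl: 3159 / 0.889 = 3554 g.

3.55 kg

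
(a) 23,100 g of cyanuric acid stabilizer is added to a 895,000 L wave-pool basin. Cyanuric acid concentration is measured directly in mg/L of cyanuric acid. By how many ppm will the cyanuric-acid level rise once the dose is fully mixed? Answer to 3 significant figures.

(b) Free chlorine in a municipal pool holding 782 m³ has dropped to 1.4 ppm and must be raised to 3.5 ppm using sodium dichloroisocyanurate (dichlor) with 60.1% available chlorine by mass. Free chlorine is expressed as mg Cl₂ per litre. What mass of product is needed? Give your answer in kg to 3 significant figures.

(a) Rise: 23,100 g / 895,000 L × 1000 = 25.81 mg/L.

(b) Volume: 782 m³ = 782,000 L.
(b) Chlorine deficit: 3.5 − 1.4 = 2.1 ppm = 2.1 mg/L as Cl₂.
(b) Cl₂ equivalent needed: 2.1 mg/L × 782,000 L = 1,642,000 mg = 1642 g.
(b) Product at 60.1% available chlorine: 1642 / 0.601 = 2732 g.

(a) 25.8 ppm; (b) 2.73 kg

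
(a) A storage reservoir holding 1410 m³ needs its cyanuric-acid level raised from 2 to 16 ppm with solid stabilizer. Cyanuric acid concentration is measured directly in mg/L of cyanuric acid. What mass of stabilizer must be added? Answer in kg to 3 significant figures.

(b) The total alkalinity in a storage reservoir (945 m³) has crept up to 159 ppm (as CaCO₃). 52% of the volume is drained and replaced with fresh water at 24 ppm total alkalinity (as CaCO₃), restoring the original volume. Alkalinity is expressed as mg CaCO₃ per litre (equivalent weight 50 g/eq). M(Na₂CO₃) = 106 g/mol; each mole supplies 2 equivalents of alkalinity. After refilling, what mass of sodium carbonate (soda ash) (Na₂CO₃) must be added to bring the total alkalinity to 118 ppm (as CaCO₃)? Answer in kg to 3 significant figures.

(a) Volume: 1410 m³ = 1,410,000 L.
(a) CYA to add: (16 − 2) = 14 mg/L × 1,410,000 L = 19,740 g cyanuric acid.

(b) Volume: 945 m³ = 945,000 L.
(b) After draining 52% and refilling: 159 × 0.48 + 24 × 0.52 = 88.8 ppm.
(b) Deficit to target: 118 − 88.8 = 29.2 mg/L.
(b) As CaCO₃: 29.2 mg/L × 945,000 L = 27,590 g; ÷ 50 g/eq ÷ 2 = 275.9 mol Na₂CO₃.
(b) Mass: 275.9 × 106 = 29,250 g.

(a) 19.7 kg; (b) 29.2 kg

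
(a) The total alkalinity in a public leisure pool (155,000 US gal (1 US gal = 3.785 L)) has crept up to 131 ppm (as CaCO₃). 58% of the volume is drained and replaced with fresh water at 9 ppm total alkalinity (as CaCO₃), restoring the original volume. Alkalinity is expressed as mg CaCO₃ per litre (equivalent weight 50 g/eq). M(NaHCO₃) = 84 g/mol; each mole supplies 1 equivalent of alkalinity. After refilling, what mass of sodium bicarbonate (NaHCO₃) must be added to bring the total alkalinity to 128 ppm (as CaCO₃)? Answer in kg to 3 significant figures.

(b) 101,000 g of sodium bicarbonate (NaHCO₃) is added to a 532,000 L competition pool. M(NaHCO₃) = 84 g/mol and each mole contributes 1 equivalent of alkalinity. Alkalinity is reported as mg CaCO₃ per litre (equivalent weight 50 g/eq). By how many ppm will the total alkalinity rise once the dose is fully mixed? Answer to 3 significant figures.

(a) Volume: 155,000 US gal × 3.785 L/gal = 586,675 L.
(a) After draining 58% and refilling: 131 × 0.42 + 9 × 0.58 = 60.24 ppm.
(a) Deficit to target: 128 − 60.24 = 67.76 mg/L.
(a) As CaCO₃: 67.76 mg/L × 586,675 L = 39,750 g; ÷ 50 g/eq ÷ 1 = 795.1 mol NaHCO₃.
(a) Mass: 795.1 × 84 = 66,790 g.

(b) Moles of NaHCO₃: 101,000 g ÷ 84 g/mol = 1202 mol → 1202 eq of alkalinity.
(b) As CaCO₃: 1202 eq × 50 g/eq = 60,120 g.
(b) Rise: 60,120 g / 532,000 L × 1000 = 113 mg/L.

(a) 66.8 kg; (b) 113 ppm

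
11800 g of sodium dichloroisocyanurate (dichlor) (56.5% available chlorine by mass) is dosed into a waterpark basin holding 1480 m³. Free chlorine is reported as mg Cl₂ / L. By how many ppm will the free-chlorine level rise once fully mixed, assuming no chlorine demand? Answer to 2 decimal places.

4.50 ppm

Volume: 1480 m³ = 1,480,000 L.
Available chlorine delivered: 11,800 g × 0.565 = 6667 g as Cl₂.
Concentration rise: 6667 g / 1,480,000 L = 4.505 mg/L = 4.50 ppm.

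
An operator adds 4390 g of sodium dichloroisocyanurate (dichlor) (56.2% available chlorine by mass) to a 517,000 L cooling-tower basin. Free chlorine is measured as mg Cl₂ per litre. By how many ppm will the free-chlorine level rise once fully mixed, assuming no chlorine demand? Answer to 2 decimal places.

4.77 ppm

Available chlorine delivered: 4390 g × 0.562 = 2467 g as Cl₂.
Concentration rise: 2467 g / 517,000 L = 4.772 mg/L = 4.77 ppm.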